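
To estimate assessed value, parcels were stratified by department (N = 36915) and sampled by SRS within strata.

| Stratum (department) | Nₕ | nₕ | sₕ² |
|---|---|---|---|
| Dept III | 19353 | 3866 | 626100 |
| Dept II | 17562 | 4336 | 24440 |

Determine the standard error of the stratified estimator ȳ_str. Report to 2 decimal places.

Var(ȳ_str) = Σₕ Wₕ²(1 − fₕ)sₕ²/nₕ with Wₕ = Nₕ/N, N = 36915.
Dept III: Wₕ = 0.52425843; term = 0.52425843²·(1 − 0.19976231)·626100/3866 = 35.619819.
Dept II: Wₕ = 0.47574157; term = 0.47574157²·(1 − 0.24689671)·24440/4336 = 0.9607462.
Sum = 36.580565.
SE = √(36.580565) = 6.05.

6.05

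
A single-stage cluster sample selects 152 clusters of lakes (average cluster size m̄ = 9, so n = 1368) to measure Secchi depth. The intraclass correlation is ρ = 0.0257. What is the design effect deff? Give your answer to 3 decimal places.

deff = 1 + (9 − 1)·0.0257 = 1 + 0.2056 = 1.2056.

1.206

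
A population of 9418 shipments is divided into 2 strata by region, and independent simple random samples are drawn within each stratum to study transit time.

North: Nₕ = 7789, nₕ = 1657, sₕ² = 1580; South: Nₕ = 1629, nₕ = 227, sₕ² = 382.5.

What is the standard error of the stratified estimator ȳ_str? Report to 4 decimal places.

Var(ȳ_str) = Σₕ Wₕ²(1 − fₕ)sₕ²/nₕ with Wₕ = Nₕ/N, N = 9418.
North: Wₕ = 0.82703334; term = 0.82703334²·(1 − 0.21273591)·1580/1657 = 0.51345343.
South: Wₕ = 0.17296666; term = 0.17296666²·(1 − 0.13934929)·382.5/227 = 0.043386769.
Sum = 0.5568402.
SE = √(0.5568402) = 0.7462.

0.7462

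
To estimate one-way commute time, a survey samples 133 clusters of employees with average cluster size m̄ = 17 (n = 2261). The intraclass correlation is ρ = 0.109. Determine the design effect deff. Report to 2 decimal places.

deff = 1 + (17 − 1)·0.109 = 1 + 1.744 = 2.744.

2.74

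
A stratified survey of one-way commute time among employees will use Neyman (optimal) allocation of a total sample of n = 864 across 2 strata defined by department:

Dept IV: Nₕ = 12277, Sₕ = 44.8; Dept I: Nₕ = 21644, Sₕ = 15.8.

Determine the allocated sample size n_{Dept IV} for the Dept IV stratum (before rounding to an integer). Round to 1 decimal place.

532.8

Neyman allocation: nₕ = n·NₕSₕ / Σⱼ NⱼSⱼ.
Σ NⱼSⱼ = 12277·44.8 + 21644·15.8 = 891984.8.
n_{Dept IV} = 864·12277·44.8 / 891984.8 = 532.8.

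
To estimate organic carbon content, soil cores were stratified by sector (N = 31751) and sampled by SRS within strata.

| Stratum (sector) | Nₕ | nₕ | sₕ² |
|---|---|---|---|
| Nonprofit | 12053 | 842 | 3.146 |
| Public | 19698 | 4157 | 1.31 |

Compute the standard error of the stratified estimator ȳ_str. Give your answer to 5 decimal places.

0.02442

Var(ȳ_str) = Σₕ Wₕ²(1 − fₕ)sₕ²/nₕ with Wₕ = Nₕ/N, N = 31751.
Nonprofit: Wₕ = 0.37961009; term = 0.37961009²·(1 − 0.06985813)·3.146/842 = 5.0080807 × 10^-4.
Public: Wₕ = 0.62038991; term = 0.62038991²·(1 − 0.21103665)·1.31/4157 = 9.5692422 × 10^-5.
Sum = 5.9650049 × 10^-4.
SE = √(5.9650049 × 10^-4) = 0.02442.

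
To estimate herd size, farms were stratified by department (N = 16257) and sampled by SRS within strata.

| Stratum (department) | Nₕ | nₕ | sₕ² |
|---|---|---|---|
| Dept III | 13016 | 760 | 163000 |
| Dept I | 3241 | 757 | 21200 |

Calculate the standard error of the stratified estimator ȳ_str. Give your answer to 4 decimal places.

11.4153

Var(ȳ_str) = Σₕ Wₕ²(1 − fₕ)sₕ²/nₕ with Wₕ = Nₕ/N, N = 16257.
Dept III: Wₕ = 0.80063972; term = 0.80063972²·(1 − 0.05838967)·163000/760 = 129.4552.
Dept I: Wₕ = 0.19936028; term = 0.19936028²·(1 − 0.23356989)·21200/757 = 0.85308006.
Sum = 130.30828.
SE = √(130.30828) = 11.4153.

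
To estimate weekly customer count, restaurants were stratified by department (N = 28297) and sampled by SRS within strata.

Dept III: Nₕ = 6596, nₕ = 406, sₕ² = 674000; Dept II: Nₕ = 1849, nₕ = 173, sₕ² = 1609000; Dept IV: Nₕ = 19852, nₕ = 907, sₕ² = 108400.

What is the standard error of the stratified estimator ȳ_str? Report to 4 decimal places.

Var(ȳ_str) = Σₕ Wₕ²(1 − fₕ)sₕ²/nₕ with Wₕ = Nₕ/N, N = 28297.
Dept III: Wₕ = 0.23309892; term = 0.23309892²·(1 − 0.06155246)·674000/406 = 84.649495.
Dept II: Wₕ = 0.06534262; term = 0.06534262²·(1 − 0.09356409)·1609000/173 = 35.994826.
Dept IV: Wₕ = 0.70155847; term = 0.70155847²·(1 − 0.04568809)·108400/907 = 56.135821.
Sum = 176.78014.
SE = √(176.78014) = 13.2959.

13.2959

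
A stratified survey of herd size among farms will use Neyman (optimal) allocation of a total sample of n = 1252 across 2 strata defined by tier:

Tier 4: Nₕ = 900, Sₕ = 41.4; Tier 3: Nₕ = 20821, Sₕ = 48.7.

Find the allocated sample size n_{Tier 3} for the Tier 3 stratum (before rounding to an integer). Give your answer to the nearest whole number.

1208

Neyman allocation: nₕ = n·NₕSₕ / Σⱼ NⱼSⱼ.
Σ NⱼSⱼ = 900·41.4 + 20821·48.7 = 1.0512427 × 10^6.
n_{Tier 3} = 1252·20821·48.7 / (1.0512427 × 10^6) = 1208.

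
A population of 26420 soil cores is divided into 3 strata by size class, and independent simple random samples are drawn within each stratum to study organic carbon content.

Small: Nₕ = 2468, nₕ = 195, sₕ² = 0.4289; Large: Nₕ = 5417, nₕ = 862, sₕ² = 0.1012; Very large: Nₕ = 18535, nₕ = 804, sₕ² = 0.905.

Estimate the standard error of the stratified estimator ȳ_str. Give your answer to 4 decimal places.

Var(ȳ_str) = Σₕ Wₕ²(1 − fₕ)sₕ²/nₕ with Wₕ = Nₕ/N, N = 26420.
Small: Wₕ = 0.09341408; term = 0.09341408²·(1 − 0.07901135)·0.4289/195 = 1.7676668 × 10^-5.
Large: Wₕ = 0.20503407; term = 0.20503407²·(1 − 0.15912867)·0.1012/862 = 4.1500644 × 10^-6.
Very large: Wₕ = 0.70155185; term = 0.70155185²·(1 − 0.04337739)·0.905/804 = 5.2997175 × 10^-4.
Sum = 5.5179848 × 10^-4.
SE = √(5.5179848 × 10^-4) = 0.0235.

0.0235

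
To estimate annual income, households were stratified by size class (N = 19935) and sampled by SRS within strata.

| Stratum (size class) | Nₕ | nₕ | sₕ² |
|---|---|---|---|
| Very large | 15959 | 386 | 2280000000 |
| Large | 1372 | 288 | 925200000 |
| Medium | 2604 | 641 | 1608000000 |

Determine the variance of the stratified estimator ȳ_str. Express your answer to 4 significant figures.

3.738 × 10^6

Var(ȳ_str) = Σₕ Wₕ²(1 − fₕ)sₕ²/nₕ with Wₕ = Nₕ/N, N = 19935.
Very large: Wₕ = 0.80055179; term = 0.80055179²·(1 − 0.02418698)·2280000000/386 = 3.6939671 × 10^6.
Large: Wₕ = 0.06882368; term = 0.06882368²·(1 − 0.20991254)·925200000/288 = 12022.48.
Medium: Wₕ = 0.13062453; term = 0.13062453²·(1 − 0.24615975)·1608000000/641 = 32266.868.
Sum = 3.7382564 × 10^6.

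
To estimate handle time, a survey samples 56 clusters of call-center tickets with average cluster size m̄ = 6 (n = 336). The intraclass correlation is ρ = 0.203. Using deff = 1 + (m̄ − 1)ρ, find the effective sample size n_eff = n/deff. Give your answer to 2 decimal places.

166.75

deff = 1 + (6 − 1)·0.203 = 1 + 1.015 = 2.015.
n_eff = 336 / 2.015 = 166.75.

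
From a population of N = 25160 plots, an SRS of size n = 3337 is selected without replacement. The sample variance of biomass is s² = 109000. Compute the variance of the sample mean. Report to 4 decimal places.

Under SRS without replacement, Var(ȳ) = (1 − f)·s²/n with f = n/N = 3337/25160 = 0.13263116.
Var(ȳ) = (1 − 0.13263116)·109000/3337 = 0.86736884·32.66407 = 28.331796.

28.3318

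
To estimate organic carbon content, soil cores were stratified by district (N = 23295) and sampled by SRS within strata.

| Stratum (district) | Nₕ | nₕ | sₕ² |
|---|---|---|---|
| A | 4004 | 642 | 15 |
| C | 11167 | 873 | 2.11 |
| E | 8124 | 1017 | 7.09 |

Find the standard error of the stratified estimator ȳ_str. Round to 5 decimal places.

Var(ȳ_str) = Σₕ Wₕ²(1 − fₕ)sₕ²/nₕ with Wₕ = Nₕ/N, N = 23295.
A: Wₕ = 0.17188238; term = 0.17188238²·(1 − 0.16033966)·15/642 = 5.7959226 × 10^-4.
C: Wₕ = 0.47937326; term = 0.47937326²·(1 − 0.07817677)·2.11/873 = 5.1199234 × 10^-4.
E: Wₕ = 0.34874437; term = 0.34874437²·(1 − 0.12518464)·7.09/1017 = 7.4174749 × 10^-4.
Sum = 0.0018333321.
SE = √(0.0018333321) = 0.04282.

0.04282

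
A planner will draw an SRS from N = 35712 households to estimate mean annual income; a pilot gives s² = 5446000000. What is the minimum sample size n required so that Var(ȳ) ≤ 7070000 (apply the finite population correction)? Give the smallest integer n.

Without fpc, n₀ = s²/D = 5446000000/7070000 = 770.2970.
With fpc, (1 − n/N)·s²/n ≤ D requires n ≥ n₀/(1 + n₀/N) = 770.2970/(1 + 770.2970/35712) = 754.0327.
Rounding up, n = 755.

755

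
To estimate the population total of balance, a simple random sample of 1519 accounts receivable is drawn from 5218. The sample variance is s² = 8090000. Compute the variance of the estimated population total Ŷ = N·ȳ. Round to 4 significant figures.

1.028 × 10^11

Var(Ŷ) = N²·Var(ȳ) = N²·(1 − n/N)·s²/n.
f = 1519/5218 = 0.29110770; Var(ȳ) = 0.70889230·8090000/1519 = 3775.4698.
Var(Ŷ) = 5218² · 3775.4698 = 1.0279669 × 10^11.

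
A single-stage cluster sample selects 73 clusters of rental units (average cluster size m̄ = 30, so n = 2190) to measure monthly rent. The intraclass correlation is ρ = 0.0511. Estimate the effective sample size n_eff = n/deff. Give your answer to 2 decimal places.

882.39

deff = 1 + (30 − 1)·0.0511 = 1 + 1.4819 = 2.4819.
n_eff = 2190 / 2.4819 = 882.39.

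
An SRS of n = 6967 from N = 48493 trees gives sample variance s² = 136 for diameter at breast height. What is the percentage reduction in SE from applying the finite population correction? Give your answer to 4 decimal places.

7.4619

f = n/N = 6967/48493 = 0.14367022.
SE_no-fpc = √(s²/n) = 0.13971613; SE_fpc = √((1−f)s²/n) = 0.12929064.
Ratio = √(1−f) = 0.92538088. Reduction = 100·(1 − 0.92538088) = 7.4619%.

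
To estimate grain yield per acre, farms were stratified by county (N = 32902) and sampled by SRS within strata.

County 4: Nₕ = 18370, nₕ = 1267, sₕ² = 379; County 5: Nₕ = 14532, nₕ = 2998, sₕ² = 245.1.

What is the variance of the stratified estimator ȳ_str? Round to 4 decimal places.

Var(ȳ_str) = Σₕ Wₕ²(1 − fₕ)sₕ²/nₕ with Wₕ = Nₕ/N, N = 32902.
County 4: Wₕ = 0.55832472; term = 0.55832472²·(1 − 0.06897115)·379/1267 = 0.086815936.
County 5: Wₕ = 0.44167528; term = 0.44167528²·(1 − 0.20630333)·245.1/2998 = 0.012658214.
Sum = 0.09947415.

0.0995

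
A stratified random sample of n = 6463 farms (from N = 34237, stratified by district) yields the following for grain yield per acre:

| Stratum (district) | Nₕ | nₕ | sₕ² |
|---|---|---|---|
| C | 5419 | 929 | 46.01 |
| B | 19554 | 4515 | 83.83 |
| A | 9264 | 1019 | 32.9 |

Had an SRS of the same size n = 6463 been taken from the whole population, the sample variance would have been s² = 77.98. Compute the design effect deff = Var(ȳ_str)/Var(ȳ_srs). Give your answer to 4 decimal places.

Var(ȳ_str) = Σ Wₕ²(1−fₕ)sₕ²/nₕ with Wₕ = Nₕ/34237:
  C: (5419/34237)²·(1−929/5419)·46.01/929 = 0.0010280414
  B: (19554/34237)²·(1−4515/19554)·83.83/4515 = 0.0046580578
  A: (9264/34237)²·(1−1019/9264)·32.9/1019 = 0.002103873
  → Var(ȳ_str) = 0.0077899722.
Var(ȳ_srs) = (1 − 6463/34237)·77.98/6463 = 0.0097879514.
deff = 0.0077899722 / 0.0097879514 = 0.7959.

0.7959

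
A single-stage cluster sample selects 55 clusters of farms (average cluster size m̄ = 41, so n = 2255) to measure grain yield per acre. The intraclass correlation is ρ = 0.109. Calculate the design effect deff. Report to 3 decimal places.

deff = 1 + (41 − 1)·0.109 = 1 + 4.36 = 5.36.

5.360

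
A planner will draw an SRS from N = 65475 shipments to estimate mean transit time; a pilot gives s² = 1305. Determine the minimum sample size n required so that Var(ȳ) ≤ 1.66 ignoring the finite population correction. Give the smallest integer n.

Without fpc, n₀ = s²/D = 1305/1.66 = 786.1446.
Rounding up, n = 787.

787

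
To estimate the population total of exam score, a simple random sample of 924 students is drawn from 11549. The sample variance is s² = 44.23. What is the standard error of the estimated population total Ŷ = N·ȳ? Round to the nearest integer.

2424

Var(Ŷ) = N²·Var(ȳ) = N²·(1 − n/N)·s²/n.
f = 924/11549 = 0.08000693; Var(ȳ) = 0.91999307·44.23/924 = 0.044038197.
Var(Ŷ) = 11549² · 0.044038197 = 5.8737883 × 10^6.
SE(Ŷ) = √(5.8737883 × 10^6) = 2424.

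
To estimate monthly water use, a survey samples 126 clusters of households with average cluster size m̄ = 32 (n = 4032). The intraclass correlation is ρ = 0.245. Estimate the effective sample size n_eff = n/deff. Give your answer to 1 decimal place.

deff = 1 + (32 − 1)·0.245 = 1 + 7.595 = 8.595.
n_eff = 4032 / 8.595 = 469.1.

469.1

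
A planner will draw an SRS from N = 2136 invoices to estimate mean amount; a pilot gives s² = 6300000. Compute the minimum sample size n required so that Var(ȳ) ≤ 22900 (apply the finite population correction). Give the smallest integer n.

244

Without fpc, n₀ = s²/D = 6300000/22900 = 275.1092.
With fpc, (1 − n/N)·s²/n ≤ D requires n ≥ n₀/(1 + n₀/N) = 275.1092/(1 + 275.1092/2136) = 243.7191.
Rounding up, n = 244.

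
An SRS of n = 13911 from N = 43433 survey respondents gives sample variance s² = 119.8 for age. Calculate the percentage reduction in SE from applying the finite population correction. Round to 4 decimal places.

17.5553

f = n/N = 13911/43433 = 0.32028642.
SE_no-fpc = √(s²/n) = 0.092800269; SE_fpc = √((1−f)s²/n) = 0.076508944.
Ratio = √(1−f) = 0.82444744. Reduction = 100·(1 − 0.82444744) = 17.5553%.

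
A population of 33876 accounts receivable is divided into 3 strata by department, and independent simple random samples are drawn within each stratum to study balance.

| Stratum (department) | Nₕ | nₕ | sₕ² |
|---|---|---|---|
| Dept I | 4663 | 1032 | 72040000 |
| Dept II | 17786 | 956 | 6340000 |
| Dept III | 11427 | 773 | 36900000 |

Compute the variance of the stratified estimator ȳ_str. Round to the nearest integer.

Var(ȳ_str) = Σₕ Wₕ²(1 − fₕ)sₕ²/nₕ with Wₕ = Nₕ/N, N = 33876.
Dept I: Wₕ = 0.13764907; term = 0.13764907²·(1 − 0.22131675)·72040000/1032 = 1029.9151.
Dept II: Wₕ = 0.52503247; term = 0.52503247²·(1 − 0.05375014)·6340000/956 = 1729.8543.
Dept III: Wₕ = 0.33731846; term = 0.33731846²·(1 − 0.06764680)·36900000/773 = 5064.1615.
Sum = 7823.9309.

7824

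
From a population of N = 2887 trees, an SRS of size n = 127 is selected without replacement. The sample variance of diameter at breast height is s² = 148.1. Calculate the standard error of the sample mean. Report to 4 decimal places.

1.0559

Under SRS without replacement, Var(ȳ) = (1 − f)·s²/n with f = n/N = 127/2887 = 0.04399030.
Var(ȳ) = (1 − 0.04399030)·148.1/127 = 0.95600970·1.1661417 = 1.1148428.
SE(ȳ) = √(1.1148428) = 1.0559.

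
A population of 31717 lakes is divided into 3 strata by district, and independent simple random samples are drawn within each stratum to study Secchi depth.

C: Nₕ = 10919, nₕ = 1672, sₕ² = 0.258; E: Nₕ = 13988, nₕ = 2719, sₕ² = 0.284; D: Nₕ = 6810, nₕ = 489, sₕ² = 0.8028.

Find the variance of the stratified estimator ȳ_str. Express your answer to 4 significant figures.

1.021 × 10^-4

Var(ȳ_str) = Σₕ Wₕ²(1 − fₕ)sₕ²/nₕ with Wₕ = Nₕ/N, N = 31717.
C: Wₕ = 0.34426333; term = 0.34426333²·(1 − 0.15312758)·0.258/1672 = 1.5487558 × 10^-5.
E: Wₕ = 0.44102532; term = 0.44102532²·(1 − 0.19438090)·0.284/2719 = 1.6366881 × 10^-5.
D: Wₕ = 0.21471135; term = 0.21471135²·(1 − 0.07180617)·0.8028/489 = 7.0250141 × 10^-5.
Sum = 1.0210458 × 10^-4.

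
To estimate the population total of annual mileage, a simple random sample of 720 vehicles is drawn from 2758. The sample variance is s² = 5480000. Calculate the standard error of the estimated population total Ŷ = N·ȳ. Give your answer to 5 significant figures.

206830

Var(Ŷ) = N²·Var(ȳ) = N²·(1 − n/N)·s²/n.
f = 720/2758 = 0.26105874; Var(ȳ) = 0.73894126·5480000/720 = 5624.164.
Var(Ŷ) = 2758² · 5624.164 = 4.2780563 × 10^10.
SE(Ŷ) = √(4.2780563 × 10^10) = 206830.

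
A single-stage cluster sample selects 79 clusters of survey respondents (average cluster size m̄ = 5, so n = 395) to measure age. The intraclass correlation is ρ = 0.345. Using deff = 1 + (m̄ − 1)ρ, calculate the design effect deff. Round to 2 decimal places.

deff = 1 + (5 − 1)·0.345 = 1 + 1.38 = 2.38.

2.38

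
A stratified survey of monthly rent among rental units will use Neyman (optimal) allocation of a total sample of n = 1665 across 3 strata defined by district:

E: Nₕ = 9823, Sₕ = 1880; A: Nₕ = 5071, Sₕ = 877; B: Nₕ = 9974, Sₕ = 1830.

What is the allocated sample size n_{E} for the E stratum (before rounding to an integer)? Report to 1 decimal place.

Neyman allocation: nₕ = n·NₕSₕ / Σⱼ NⱼSⱼ.
Σ NⱼSⱼ = 9823·1880 + 5071·877 + 9974·1830 = 4.1166927 × 10^7.
n_{E} = 1665·9823·1880 / (4.1166927 × 10^7) = 746.9.

746.9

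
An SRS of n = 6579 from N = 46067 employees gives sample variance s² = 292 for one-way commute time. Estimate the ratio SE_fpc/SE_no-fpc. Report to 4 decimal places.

f = n/N = 6579/46067 = 0.14281373.
SE_no-fpc = √(s²/n) = 0.21067426; SE_fpc = √((1−f)s²/n) = 0.19505141.
Ratio = √(1−f) = 0.92584355.

0.9258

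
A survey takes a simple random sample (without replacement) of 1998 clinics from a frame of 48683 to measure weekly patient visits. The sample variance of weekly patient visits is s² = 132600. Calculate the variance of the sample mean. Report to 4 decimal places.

63.6426

Under SRS without replacement, Var(ȳ) = (1 − f)·s²/n with f = n/N = 1998/48683 = 0.04104102.
Var(ȳ) = (1 − 0.04104102)·132600/1998 = 0.95895898·66.366366 = 63.642623.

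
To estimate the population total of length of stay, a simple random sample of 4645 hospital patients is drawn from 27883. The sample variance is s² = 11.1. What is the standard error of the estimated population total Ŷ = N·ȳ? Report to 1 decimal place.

Var(Ŷ) = N²·Var(ȳ) = N²·(1 − n/N)·s²/n.
f = 4645/27883 = 0.16658896; Var(ȳ) = 0.83341104·11.1/4645 = 0.0019915743.
Var(Ŷ) = 27883² · 0.0019915743 = 1.5483727 × 10^6.
SE(Ŷ) = √(1.5483727 × 10^6) = 1244.3.

1244.3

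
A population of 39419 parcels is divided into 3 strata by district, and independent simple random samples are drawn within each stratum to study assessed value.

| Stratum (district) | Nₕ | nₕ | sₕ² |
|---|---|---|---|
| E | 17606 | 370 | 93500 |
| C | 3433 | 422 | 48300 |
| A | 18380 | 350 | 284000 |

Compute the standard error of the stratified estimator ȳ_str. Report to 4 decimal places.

Var(ȳ_str) = Σₕ Wₕ²(1 − fₕ)sₕ²/nₕ with Wₕ = Nₕ/N, N = 39419.
E: Wₕ = 0.44663741; term = 0.44663741²·(1 − 0.02101556)·93500/370 = 49.350989.
C: Wₕ = 0.08708998; term = 0.08708998²·(1 − 0.12292456)·48300/422 = 0.76139152.
A: Wₕ = 0.46627261; term = 0.46627261²·(1 − 0.01904244)·284000/350 = 173.05347.
Sum = 223.16585.
SE = √(223.16585) = 14.9387.

14.9387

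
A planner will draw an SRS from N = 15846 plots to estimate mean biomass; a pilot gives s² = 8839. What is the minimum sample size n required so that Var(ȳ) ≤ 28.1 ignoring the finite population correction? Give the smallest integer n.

Without fpc, n₀ = s²/D = 8839/28.1 = 314.5552.
Rounding up, n = 315.

315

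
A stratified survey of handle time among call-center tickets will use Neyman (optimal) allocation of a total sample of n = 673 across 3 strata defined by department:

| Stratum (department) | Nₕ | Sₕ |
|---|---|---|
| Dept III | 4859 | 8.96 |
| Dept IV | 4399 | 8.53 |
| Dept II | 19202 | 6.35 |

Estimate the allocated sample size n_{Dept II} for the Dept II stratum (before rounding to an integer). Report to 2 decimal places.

Neyman allocation: nₕ = n·NₕSₕ / Σⱼ NⱼSⱼ.
Σ NⱼSⱼ = 4859·8.96 + 4399·8.53 + 19202·6.35 = 202992.81.
n_{Dept II} = 673·19202·6.35 / 202992.81 = 404.25.

404.25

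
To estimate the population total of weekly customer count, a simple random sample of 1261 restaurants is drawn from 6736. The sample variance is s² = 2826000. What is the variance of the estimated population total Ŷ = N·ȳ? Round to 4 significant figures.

8.265 × 10^10

Var(Ŷ) = N²·Var(ȳ) = N²·(1 − n/N)·s²/n.
f = 1261/6736 = 0.18720309; Var(ȳ) = 0.81279691·2826000/1261 = 1821.5417.
Var(Ŷ) = 6736² · 1821.5417 = 8.2650079 × 10^10.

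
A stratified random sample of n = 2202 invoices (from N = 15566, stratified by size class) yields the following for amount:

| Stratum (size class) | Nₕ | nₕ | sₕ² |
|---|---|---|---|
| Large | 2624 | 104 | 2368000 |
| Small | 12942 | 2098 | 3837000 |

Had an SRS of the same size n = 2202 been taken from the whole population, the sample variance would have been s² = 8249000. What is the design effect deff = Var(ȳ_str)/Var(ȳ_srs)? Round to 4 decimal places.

Var(ȳ_str) = Σ Wₕ²(1−fₕ)sₕ²/nₕ with Wₕ = Nₕ/15566:
  Large: (2624/15566)²·(1−104/2624)·2368000/104 = 621.38201
  Small: (12942/15566)²·(1−2098/12942)·3837000/2098 = 1059.3102
  → Var(ȳ_str) = 1680.6922.
Var(ȳ_srs) = (1 − 2202/15566)·8249000/2202 = 3216.2028.
deff = 1680.6922 / 3216.2028 = 0.5226.

0.5226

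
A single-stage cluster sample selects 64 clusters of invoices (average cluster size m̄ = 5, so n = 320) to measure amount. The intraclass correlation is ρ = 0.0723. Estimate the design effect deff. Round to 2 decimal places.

1.29

deff = 1 + (5 − 1)·0.0723 = 1 + 0.2892 = 1.2892.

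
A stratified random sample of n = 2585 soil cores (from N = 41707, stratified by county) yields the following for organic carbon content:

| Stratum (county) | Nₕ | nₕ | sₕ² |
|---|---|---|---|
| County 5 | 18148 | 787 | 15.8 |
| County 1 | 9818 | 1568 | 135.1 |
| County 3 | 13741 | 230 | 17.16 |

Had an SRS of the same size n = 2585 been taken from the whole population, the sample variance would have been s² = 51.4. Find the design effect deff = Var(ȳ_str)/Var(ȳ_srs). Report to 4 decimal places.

0.8370

Var(ȳ_str) = Σ Wₕ²(1−fₕ)sₕ²/nₕ with Wₕ = Nₕ/41707:
  County 5: (18148/41707)²·(1−787/18148)·15.8/787 = 0.0036363691
  County 1: (9818/41707)²·(1−1568/9818)·135.1/1568 = 0.0040120687
  County 3: (13741/41707)²·(1−230/13741)·17.16/230 = 0.0079630121
  → Var(ȳ_str) = 0.01561145.
Var(ȳ_srs) = (1 − 2585/41707)·51.4/2585 = 0.018651539.
deff = 0.01561145 / 0.018651539 = 0.8370.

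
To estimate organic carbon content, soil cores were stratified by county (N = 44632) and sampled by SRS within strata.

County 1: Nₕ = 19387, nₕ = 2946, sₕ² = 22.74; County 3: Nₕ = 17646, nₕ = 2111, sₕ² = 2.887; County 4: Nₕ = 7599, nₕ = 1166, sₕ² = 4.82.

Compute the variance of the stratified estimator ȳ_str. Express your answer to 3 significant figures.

0.00152

Var(ȳ_str) = Σₕ Wₕ²(1 − fₕ)sₕ²/nₕ with Wₕ = Nₕ/N, N = 44632.
County 1: Wₕ = 0.43437444; term = 0.43437444²·(1 − 0.15195750)·22.74/2946 = 0.0012351049.
County 3: Wₕ = 0.39536655; term = 0.39536655²·(1 − 0.11963051)·2.887/2111 = 1.8820163 × 10^-4.
County 4: Wₕ = 0.17025901; term = 0.17025901²·(1 − 0.15344124)·4.82/1166 = 1.0144386 × 10^-4.
Sum = 0.0015247504.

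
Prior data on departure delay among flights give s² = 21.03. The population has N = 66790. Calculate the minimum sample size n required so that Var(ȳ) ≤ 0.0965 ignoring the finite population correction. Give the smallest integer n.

Without fpc, n₀ = s²/D = 21.03/0.0965 = 217.9275.
Rounding up, n = 218.

218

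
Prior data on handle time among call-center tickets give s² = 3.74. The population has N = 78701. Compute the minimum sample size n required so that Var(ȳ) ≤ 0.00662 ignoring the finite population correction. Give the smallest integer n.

Without fpc, n₀ = s²/D = 3.74/0.00662 = 564.9547.
Rounding up, n = 565.

565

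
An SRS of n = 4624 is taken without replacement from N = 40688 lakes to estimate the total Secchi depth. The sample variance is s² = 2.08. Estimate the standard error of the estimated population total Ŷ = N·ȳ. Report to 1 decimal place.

812.4

Var(Ŷ) = N²·Var(ȳ) = N²·(1 − n/N)·s²/n.
f = 4624/40688 = 0.11364530; Var(ȳ) = 0.88635470·2.08/4624 = 3.9870627 × 10^-4.
Var(Ŷ) = 40688² · (3.9870627 × 10^-4) = 660063.55.
SE(Ŷ) = √(660063.55) = 812.4.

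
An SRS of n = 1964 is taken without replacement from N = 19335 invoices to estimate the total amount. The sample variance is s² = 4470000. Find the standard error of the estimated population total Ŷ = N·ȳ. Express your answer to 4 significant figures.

Var(Ŷ) = N²·Var(ȳ) = N²·(1 − n/N)·s²/n.
f = 1964/19335 = 0.10157745; Var(ȳ) = 0.89842255·4470000/1964 = 2044.7804.
Var(Ŷ) = 19335² · 2044.7804 = 7.6442525 × 10^11.
SE(Ŷ) = √(7.6442525 × 10^11) = 874300.

874300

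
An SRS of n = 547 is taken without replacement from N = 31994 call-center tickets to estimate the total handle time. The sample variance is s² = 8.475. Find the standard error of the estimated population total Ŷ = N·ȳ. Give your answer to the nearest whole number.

Var(Ŷ) = N²·Var(ȳ) = N²·(1 − n/N)·s²/n.
f = 547/31994 = 0.01709696; Var(ȳ) = 0.98290304·8.475/547 = 0.015228708.
Var(Ŷ) = 31994² · 0.015228708 = 1.558835 × 10^7.
SE(Ŷ) = √(1.558835 × 10^7) = 3948.

3948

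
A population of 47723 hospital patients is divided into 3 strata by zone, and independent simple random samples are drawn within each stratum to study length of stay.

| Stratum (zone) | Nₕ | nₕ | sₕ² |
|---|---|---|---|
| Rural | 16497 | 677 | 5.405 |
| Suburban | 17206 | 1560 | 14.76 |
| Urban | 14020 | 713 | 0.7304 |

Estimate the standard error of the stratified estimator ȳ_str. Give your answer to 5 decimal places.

0.04601

Var(ȳ_str) = Σₕ Wₕ²(1 − fₕ)sₕ²/nₕ with Wₕ = Nₕ/N, N = 47723.
Rural: Wₕ = 0.34568238; term = 0.34568238²·(1 − 0.04103776)·5.405/677 = 9.1487763 × 10^-4.
Suburban: Wₕ = 0.36053894; term = 0.36053894²·(1 − 0.09066605)·14.76/1560 = 0.0011183804.
Urban: Wₕ = 0.29377868; term = 0.29377868²·(1 − 0.05085592)·0.7304/713 = 8.3915837 × 10^-5.
Sum = 0.0021171739.
SE = √(0.0021171739) = 0.04601.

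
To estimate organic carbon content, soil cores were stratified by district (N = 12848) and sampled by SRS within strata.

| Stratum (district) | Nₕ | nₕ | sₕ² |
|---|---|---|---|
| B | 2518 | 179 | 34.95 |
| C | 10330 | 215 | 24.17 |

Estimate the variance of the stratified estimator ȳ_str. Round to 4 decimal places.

Var(ȳ_str) = Σₕ Wₕ²(1 − fₕ)sₕ²/nₕ with Wₕ = Nₕ/N, N = 12848.
B: Wₕ = 0.19598381; term = 0.19598381²·(1 − 0.07108817)·34.95/179 = 0.0069664102.
C: Wₕ = 0.80401619; term = 0.80401619²·(1 − 0.02081317)·24.17/215 = 0.071159575.
Sum = 0.078125985.

0.0781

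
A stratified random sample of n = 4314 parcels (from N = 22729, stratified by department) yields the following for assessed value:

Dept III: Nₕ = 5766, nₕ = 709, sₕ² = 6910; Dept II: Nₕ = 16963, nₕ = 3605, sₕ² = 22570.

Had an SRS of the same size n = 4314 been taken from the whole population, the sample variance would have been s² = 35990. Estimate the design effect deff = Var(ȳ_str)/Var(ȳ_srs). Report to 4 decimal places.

Var(ȳ_str) = Σ Wₕ²(1−fₕ)sₕ²/nₕ with Wₕ = Nₕ/22729:
  Dept III: (5766/22729)²·(1−709/5766)·6910/709 = 0.55009633
  Dept II: (16963/22729)²·(1−3605/16963)·22570/3605 = 2.7460582
  → Var(ȳ_str) = 3.2961545.
Var(ȳ_srs) = (1 − 4314/22729)·35990/4314 = 6.7591658.
deff = 3.2961545 / 6.7591658 = 0.4877.

0.4877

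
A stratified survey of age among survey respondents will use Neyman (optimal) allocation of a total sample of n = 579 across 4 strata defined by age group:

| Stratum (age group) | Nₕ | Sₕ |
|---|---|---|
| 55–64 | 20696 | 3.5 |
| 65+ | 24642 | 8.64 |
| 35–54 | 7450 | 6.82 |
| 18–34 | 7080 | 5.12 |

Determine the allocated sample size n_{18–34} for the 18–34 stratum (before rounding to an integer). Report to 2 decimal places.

Neyman allocation: nₕ = n·NₕSₕ / Σⱼ NⱼSⱼ.
Σ NⱼSⱼ = 20696·3.5 + 24642·8.64 + 7450·6.82 + 7080·5.12 = 372401.48.
n_{18–34} = 579·7080·5.12 / 372401.48 = 56.36.

56.36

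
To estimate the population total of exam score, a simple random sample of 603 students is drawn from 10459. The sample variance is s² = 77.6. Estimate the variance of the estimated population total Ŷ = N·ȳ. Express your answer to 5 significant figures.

1.3266 × 10^7

Var(Ŷ) = N²·Var(ȳ) = N²·(1 − n/N)·s²/n.
f = 603/10459 = 0.05765370; Var(ȳ) = 0.94234630·77.6/603 = 0.12127044.
Var(Ŷ) = 10459² · 0.12127044 = 1.3265856 × 10^7.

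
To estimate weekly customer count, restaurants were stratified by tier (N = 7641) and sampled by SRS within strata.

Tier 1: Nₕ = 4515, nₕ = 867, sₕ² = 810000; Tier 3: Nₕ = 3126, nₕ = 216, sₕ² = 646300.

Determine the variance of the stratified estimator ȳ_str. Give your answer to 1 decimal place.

Var(ȳ_str) = Σₕ Wₕ²(1 − fₕ)sₕ²/nₕ with Wₕ = Nₕ/N, N = 7641.
Tier 1: Wₕ = 0.59089124; term = 0.59089124²·(1 − 0.19202658)·810000/867 = 263.55915.
Tier 3: Wₕ = 0.40910876; term = 0.40910876²·(1 − 0.06909789)·646300/216 = 466.18894.
Sum = 729.74809.

729.7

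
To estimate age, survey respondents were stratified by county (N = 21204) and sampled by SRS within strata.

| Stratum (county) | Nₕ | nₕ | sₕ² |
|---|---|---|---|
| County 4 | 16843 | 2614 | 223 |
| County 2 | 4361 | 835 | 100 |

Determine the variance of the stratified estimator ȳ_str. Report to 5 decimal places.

Var(ȳ_str) = Σₕ Wₕ²(1 − fₕ)sₕ²/nₕ with Wₕ = Nₕ/N, N = 21204.
County 4: Wₕ = 0.79433126; term = 0.79433126²·(1 − 0.15519801)·223/2614 = 0.045473409.
County 2: Wₕ = 0.20566874; term = 0.20566874²·(1 − 0.19146985)·100/835 = 0.0040958715.
Sum = 0.049569281.

0.04957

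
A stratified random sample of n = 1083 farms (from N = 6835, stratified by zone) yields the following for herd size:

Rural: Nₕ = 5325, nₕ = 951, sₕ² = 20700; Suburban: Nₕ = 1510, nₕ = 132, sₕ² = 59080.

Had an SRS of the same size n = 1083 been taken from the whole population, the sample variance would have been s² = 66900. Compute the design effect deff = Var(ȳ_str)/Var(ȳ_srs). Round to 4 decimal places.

Var(ȳ_str) = Σ Wₕ²(1−fₕ)sₕ²/nₕ with Wₕ = Nₕ/6835:
  Rural: (5325/6835)²·(1−951/5325)·20700/951 = 10.852035
  Suburban: (1510/6835)²·(1−132/1510)·59080/132 = 19.934974
  → Var(ȳ_str) = 30.787009.
Var(ȳ_srs) = (1 − 1083/6835)·66900/1083 = 51.984997.
deff = 30.787009 / 51.984997 = 0.5922.

0.5922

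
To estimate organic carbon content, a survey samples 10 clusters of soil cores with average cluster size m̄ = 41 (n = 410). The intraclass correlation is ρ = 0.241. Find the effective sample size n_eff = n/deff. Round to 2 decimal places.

deff = 1 + (41 − 1)·0.241 = 1 + 9.64 = 10.64.
n_eff = 410 / 10.64 = 38.53.

38.53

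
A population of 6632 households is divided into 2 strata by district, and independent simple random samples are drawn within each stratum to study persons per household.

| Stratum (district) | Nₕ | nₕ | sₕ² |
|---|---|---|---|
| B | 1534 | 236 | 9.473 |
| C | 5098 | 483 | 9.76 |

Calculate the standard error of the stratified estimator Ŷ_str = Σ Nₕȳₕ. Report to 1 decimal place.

Var(Ŷ_str) = Σₕ Nₕ²(1 − fₕ)sₕ²/nₕ.
B: 1534²·(1 − 236/1534)·9.473/236 = 79923.701.
C: 5098²·(1 − 483/5098)·9.76/483 = 475416.47.
Sum = 555340.17.
SE = √(555340.17) = 745.2.

745.2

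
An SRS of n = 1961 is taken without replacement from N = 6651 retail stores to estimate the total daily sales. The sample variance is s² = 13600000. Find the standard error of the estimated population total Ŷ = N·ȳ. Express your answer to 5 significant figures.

Var(Ŷ) = N²·Var(ȳ) = N²·(1 − n/N)·s²/n.
f = 1961/6651 = 0.29484288; Var(ȳ) = 0.70515712·13600000/1961 = 4890.4318.
Var(Ŷ) = 6651² · 4890.4318 = 2.1633217 × 10^11.
SE(Ŷ) = √(2.1633217 × 10^11) = 465120.

465120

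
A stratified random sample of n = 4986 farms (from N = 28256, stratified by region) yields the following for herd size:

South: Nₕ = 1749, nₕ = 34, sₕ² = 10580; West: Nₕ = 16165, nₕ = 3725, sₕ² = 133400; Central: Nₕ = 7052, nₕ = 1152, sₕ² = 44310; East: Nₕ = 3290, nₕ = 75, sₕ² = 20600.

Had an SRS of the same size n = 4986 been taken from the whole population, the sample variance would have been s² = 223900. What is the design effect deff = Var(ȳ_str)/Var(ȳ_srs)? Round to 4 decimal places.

0.4281

Var(ȳ_str) = Σ Wₕ²(1−fₕ)sₕ²/nₕ with Wₕ = Nₕ/28256:
  South: (1749/28256)²·(1−34/1749)·10580/34 = 1.1690668
  West: (16165/28256)²·(1−3725/16165)·133400/3725 = 9.0199531
  Central: (7052/28256)²·(1−1152/7052)·44310/1152 = 2.0044361
  East: (3290/28256)²·(1−75/3290)·20600/75 = 3.6388275
  → Var(ȳ_str) = 15.832284.
Var(ȳ_srs) = (1 − 4986/28256)·223900/4986 = 36.981755.
deff = 15.832284 / 36.981755 = 0.4281.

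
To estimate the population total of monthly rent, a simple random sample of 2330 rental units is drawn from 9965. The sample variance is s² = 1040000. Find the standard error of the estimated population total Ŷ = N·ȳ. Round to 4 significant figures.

184300

Var(Ŷ) = N²·Var(ȳ) = N²·(1 − n/N)·s²/n.
f = 2330/9965 = 0.23381836; Var(ȳ) = 0.76618164·1040000/2330 = 341.98665.
Var(Ŷ) = 9965² · 341.98665 = 3.3959693 × 10^10.
SE(Ŷ) = √(3.3959693 × 10^10) = 184300.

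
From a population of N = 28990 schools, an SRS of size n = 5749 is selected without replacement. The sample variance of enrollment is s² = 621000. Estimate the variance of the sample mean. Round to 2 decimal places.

Under SRS without replacement, Var(ȳ) = (1 − f)·s²/n with f = n/N = 5749/28990 = 0.19830976.
Var(ȳ) = (1 − 0.19830976)·621000/5749 = 0.80169024·108.01879 = 86.597606.

86.60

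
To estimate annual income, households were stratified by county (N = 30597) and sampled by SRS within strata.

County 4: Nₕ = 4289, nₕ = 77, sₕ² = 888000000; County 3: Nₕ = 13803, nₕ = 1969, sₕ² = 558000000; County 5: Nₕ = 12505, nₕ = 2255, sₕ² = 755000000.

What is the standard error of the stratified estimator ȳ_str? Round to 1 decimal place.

563.8

Var(ȳ_str) = Σₕ Wₕ²(1 − fₕ)sₕ²/nₕ with Wₕ = Nₕ/N, N = 30597.
County 4: Wₕ = 0.14017714; term = 0.14017714²·(1 − 0.01795290)·888000000/77 = 222540.45.
County 3: Wₕ = 0.45112266; term = 0.45112266²·(1 − 0.14265015)·558000000/1969 = 49446.533.
County 5: Wₕ = 0.40870020; term = 0.40870020²·(1 − 0.18032787)·755000000/2255 = 45840.598.
Sum = 317827.58.
SE = √(317827.58) = 563.8.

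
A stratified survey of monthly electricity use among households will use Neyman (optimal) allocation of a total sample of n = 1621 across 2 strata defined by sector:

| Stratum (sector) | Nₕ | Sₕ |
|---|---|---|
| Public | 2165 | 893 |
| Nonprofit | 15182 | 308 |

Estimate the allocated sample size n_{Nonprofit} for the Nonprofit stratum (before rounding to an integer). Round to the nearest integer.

1147

Neyman allocation: nₕ = n·NₕSₕ / Σⱼ NⱼSⱼ.
Σ NⱼSⱼ = 2165·893 + 15182·308 = 6.609401 × 10^6.
n_{Nonprofit} = 1621·15182·308 / (6.609401 × 10^6) = 1147.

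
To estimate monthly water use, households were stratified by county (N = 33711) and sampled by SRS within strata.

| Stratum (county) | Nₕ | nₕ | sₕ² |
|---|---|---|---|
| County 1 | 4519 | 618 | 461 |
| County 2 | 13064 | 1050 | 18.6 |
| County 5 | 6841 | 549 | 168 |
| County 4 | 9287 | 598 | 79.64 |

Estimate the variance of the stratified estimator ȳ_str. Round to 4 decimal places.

Var(ȳ_str) = Σₕ Wₕ²(1 − fₕ)sₕ²/nₕ with Wₕ = Nₕ/N, N = 33711.
County 1: Wₕ = 0.13405120; term = 0.13405120²·(1 − 0.13675592)·461/618 = 0.011571442.
County 2: Wₕ = 0.38752929; term = 0.38752929²·(1 − 0.08037355)·18.6/1050 = 0.0024464941.
County 5: Wₕ = 0.20293079; term = 0.20293079²·(1 − 0.08025143)·168/549 = 0.011590495.
County 4: Wₕ = 0.27548871; term = 0.27548871²·(1 − 0.06439108)·79.64/598 = 0.0094565351.
Sum = 0.035064966.

0.0351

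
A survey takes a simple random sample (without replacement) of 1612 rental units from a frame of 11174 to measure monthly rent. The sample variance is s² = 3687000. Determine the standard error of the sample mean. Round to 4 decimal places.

Under SRS without replacement, Var(ȳ) = (1 − f)·s²/n with f = n/N = 1612/11174 = 0.14426347.
Var(ȳ) = (1 − 0.14426347)·3687000/1612 = 0.85573653·2287.2208 = 1957.2584.
SE(ȳ) = √(1957.2584) = 44.2409.

44.2409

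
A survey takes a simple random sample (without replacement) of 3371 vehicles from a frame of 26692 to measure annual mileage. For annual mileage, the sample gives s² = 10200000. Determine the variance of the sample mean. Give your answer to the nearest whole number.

2644

Under SRS without replacement, Var(ȳ) = (1 − f)·s²/n with f = n/N = 3371/26692 = 0.12629252.
Var(ȳ) = (1 − 0.12629252)·10200000/3371 = 0.87370748·3025.8084 = 2643.6714.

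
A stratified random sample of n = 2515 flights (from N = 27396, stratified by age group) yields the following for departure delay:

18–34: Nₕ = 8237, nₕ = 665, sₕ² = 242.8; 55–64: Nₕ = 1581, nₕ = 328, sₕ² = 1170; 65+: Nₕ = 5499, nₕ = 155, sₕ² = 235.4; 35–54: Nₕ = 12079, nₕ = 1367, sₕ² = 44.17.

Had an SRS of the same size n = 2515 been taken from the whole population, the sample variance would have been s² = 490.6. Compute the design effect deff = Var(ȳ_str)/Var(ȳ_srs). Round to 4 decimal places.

0.5915

Var(ȳ_str) = Σ Wₕ²(1−fₕ)sₕ²/nₕ with Wₕ = Nₕ/27396:
  18–34: (8237/27396)²·(1−665/8237)·242.8/665 = 0.030341175
  55–64: (1581/27396)²·(1−328/1581)·1170/328 = 0.0094150069
  65+: (5499/27396)²·(1−155/5499)·235.4/155 = 0.05946352
  35–54: (12079/27396)²·(1−1367/12079)·44.17/1367 = 0.0055703966
  → Var(ȳ_str) = 0.1047901.
Var(ȳ_srs) = (1 − 2515/27396)·490.6/2515 = 0.17716186.
deff = 0.1047901 / 0.17716186 = 0.5915.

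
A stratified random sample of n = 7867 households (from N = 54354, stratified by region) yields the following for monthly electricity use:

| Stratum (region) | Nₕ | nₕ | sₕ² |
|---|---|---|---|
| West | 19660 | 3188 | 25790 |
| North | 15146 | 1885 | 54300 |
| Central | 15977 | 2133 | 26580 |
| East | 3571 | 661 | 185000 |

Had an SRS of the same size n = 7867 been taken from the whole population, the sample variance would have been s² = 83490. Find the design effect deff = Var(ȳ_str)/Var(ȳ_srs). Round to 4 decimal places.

Var(ȳ_str) = Σ Wₕ²(1−fₕ)sₕ²/nₕ with Wₕ = Nₕ/54354:
  West: (19660/54354)²·(1−3188/19660)·25790/3188 = 0.88674726
  North: (15146/54354)²·(1−1885/15146)·54300/1885 = 1.9583923
  Central: (15977/54354)²·(1−2133/15977)·26580/2133 = 0.93294905
  East: (3571/54354)²·(1−661/3571)·185000/661 = 0.9844419
  → Var(ȳ_str) = 4.7625305.
Var(ȳ_srs) = (1 − 7867/54354)·83490/7867 = 9.0766444.
deff = 4.7625305 / 9.0766444 = 0.5247.

0.5247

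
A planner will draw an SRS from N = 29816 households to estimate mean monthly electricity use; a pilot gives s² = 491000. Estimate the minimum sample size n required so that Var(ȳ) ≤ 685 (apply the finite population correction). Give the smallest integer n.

Without fpc, n₀ = s²/D = 491000/685 = 716.7883.
With fpc, (1 − n/N)·s²/n ≤ D requires n ≥ n₀/(1 + n₀/N) = 716.7883/(1 + 716.7883/29816) = 699.9610.
Rounding up, n = 700.

700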